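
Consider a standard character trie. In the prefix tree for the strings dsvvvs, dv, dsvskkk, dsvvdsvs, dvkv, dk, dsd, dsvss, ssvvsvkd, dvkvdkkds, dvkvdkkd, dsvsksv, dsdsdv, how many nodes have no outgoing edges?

9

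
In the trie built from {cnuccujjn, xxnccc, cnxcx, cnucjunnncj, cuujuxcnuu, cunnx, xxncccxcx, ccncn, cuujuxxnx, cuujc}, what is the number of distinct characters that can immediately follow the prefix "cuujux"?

2

Walk "cuujux" from the root, arriving at one node.
Distinct next characters after "cuujux": c, x.
That node has 2 child edges.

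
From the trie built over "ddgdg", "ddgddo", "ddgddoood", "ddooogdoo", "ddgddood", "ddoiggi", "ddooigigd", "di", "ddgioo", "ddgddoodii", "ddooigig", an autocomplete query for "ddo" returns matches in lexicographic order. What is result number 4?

DFS of the "ddo" subtree visits, in order: "ddoiggi", "ddooigig", "ddooigigd", "ddooogdoo"
Position 4: ddooogdoo

ddooogdoo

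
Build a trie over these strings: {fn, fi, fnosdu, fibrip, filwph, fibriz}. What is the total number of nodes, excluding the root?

16

Count nodes per top-level branch (shared prefixes stored once):
  'f'-branch (fi, fibrip, fibriz, filwph, fn, fnosdu): 16 nodes
Sum: 16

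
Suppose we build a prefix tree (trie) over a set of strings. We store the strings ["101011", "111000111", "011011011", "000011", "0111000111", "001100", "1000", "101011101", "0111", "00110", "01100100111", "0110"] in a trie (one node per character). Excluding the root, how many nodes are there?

Count nodes per top-level branch (shared prefixes stored once):
  '0'-branch (000011, 00110, 001100, 0110, 01100100111, 011011011, 0111, 0111000111): 32 nodes
  '1'-branch (1000, 101011, 101011101, 111000111): 19 nodes
Sum: 51

51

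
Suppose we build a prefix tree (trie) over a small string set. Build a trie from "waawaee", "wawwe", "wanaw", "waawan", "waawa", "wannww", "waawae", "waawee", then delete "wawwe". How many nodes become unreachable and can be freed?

A node on "wawwe"'s path can go only if nothing else ends at it or branches off below it.
The suffix "wwe" (3 nodes) is used only by "wawwe"; the node for "wa" still has the child "a", so pruning stops there.
Nodes removed: 3

3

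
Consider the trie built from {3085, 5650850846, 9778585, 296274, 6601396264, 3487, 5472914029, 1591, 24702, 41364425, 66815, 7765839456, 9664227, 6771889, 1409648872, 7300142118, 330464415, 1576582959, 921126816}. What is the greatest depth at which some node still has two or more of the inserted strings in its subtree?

2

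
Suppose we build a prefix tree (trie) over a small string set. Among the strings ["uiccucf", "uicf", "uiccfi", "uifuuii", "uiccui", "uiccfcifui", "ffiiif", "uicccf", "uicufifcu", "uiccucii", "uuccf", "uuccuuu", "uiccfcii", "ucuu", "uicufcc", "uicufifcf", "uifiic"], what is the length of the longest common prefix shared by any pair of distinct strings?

8

The deepest shared node is where two words last agree before diverging.
"uicufifcf" and "uicufifcu" agree on "uicufifc" (8 characters) before diverging; nothing deeper is shared.
Longest shared-prefix length: 8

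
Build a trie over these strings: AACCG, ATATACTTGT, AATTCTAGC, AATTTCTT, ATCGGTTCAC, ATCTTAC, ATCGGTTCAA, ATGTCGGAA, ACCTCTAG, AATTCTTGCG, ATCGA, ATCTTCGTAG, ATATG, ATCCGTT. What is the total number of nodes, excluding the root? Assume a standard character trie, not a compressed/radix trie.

67

Count nodes per top-level branch (shared prefixes stored once):
  'A'-branch (AACCG, AATTCTAGC, AATTCTTGCG, AATTTCTT, ACCTCTAG, ATATACTTGT, ATATG, ATCCGTT, ATCGA, ATCGGTTCAA, ATCGGTTCAC, ATCTTAC, ATCTTCGTAG, ATGTCGGAA): 67 nodes
Sum: 67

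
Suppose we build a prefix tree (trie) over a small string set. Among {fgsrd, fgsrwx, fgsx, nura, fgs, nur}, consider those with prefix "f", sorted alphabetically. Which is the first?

Filter for "f…" and sort: "fgs", "fgsrd", "fgsrwx", "fgsx"
The 1st is fgs.

fgs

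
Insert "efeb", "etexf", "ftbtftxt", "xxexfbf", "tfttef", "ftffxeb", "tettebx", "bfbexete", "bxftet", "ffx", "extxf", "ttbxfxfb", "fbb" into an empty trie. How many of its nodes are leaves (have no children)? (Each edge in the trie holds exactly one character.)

13

Leaves are exactly the stored words that no other stored word extends.
Those words: "bfbexete", "bxftet", "efeb", "etexf", "extxf", "fbb", "ffx", "ftbtftxt", "ftffxeb", "tettebx", "tfttef", "ttbxfxfb", "xxexfbf"
Leaf count: 13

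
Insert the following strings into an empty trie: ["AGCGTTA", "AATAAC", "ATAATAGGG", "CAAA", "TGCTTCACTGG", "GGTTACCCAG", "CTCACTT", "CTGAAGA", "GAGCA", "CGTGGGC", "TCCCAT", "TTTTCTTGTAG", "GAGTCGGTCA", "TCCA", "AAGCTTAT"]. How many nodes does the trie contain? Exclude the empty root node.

95

For each word, the new-node count is its length minus the longest prefix already in the trie:
  "AGCGTTA" → 7 new (A, G, C, G, T, T, A)
  "AATAAC" → prefix "A" already present; 5 new (A, T, A, A, C)
  "ATAATAGGG" → prefix "A" already present; 8 new (T, A, A, T, A, G, G, G)
  "CAAA" → 4 new (C, A, A, A)
  "TGCTTCACTGG" → 11 new (T, G, C, T, T, C, A, C, T, G, G)
  "GGTTACCCAG" → 10 new (G, G, T, T, A, C, C, C, A, G)
  "CTCACTT" → prefix "C" already present; 6 new (T, C, A, C, T, T)
  "CTGAAGA" → prefix "CT" already present; 5 new (G, A, A, G, A)
  "GAGCA" → prefix "G" already present; 4 new (A, G, C, A)
  "CGTGGGC" → prefix "C" already present; 6 new (G, T, G, G, G, C)
  "TCCCAT" → prefix "T" already present; 5 new (C, C, C, A, T)
  "TTTTCTTGTAG" → prefix "T" already present; 10 new (T, T, T, C, T, T, G, T, A, G)
  "GAGTCGGTCA" → prefix "GAG" already present; 7 new (T, C, G, G, T, C, A)
  "TCCA" → prefix "TCC" already present; 1 new (A)
  "AAGCTTAT" → prefix "AA" already present; 6 new (G, C, T, T, A, T)
Total nodes = 7 + 5 + 8 + 4 + 11 + 10 + 6 + 5 + 4 + 6 + 5 + 10 + 7 + 1 + 6 = 95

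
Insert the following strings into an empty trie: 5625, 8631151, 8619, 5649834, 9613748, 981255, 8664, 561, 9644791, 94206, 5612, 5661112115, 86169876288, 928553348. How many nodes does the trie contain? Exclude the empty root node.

For each word, the new-node count is its length minus the longest prefix already in the trie:
  "5625" → 4 new (5, 6, 2, 5)
  "8631151" → 7 new (8, 6, 3, 1, 1, 5, 1)
  "8619" → prefix "86" already present; 2 new (1, 9)
  "5649834" → prefix "56" already present; 5 new (4, 9, 8, 3, 4)
  "9613748" → 7 new (9, 6, 1, 3, 7, 4, 8)
  "981255" → prefix "9" already present; 5 new (8, 1, 2, 5, 5)
  "8664" → prefix "86" already present; 2 new (6, 4)
  "561" → prefix "56" already present; 1 new (1)
  "9644791" → prefix "96" already present; 5 new (4, 4, 7, 9, 1)
  "94206" → prefix "9" already present; 4 new (4, 2, 0, 6)
  "5612" → prefix "561" already present; 1 new (2)
  "5661112115" → prefix "56" already present; 8 new (6, 1, 1, 1, 2, 1, 1, 5)
  "86169876288" → prefix "861" already present; 8 new (6, 9, 8, 7, 6, 2, 8, 8)
  "928553348" → prefix "9" already present; 8 new (2, 8, 5, 5, 3, 3, 4, 8)
Total nodes = 4 + 7 + 2 + 5 + 7 + 5 + 2 + 1 + 5 + 4 + 1 + 8 + 8 + 8 = 67

67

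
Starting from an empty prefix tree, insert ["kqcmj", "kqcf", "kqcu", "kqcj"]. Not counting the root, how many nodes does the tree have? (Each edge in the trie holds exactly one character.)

Count nodes per top-level branch (shared prefixes stored once):
  'k'-branch (kqcf, kqcj, kqcmj, kqcu): 8 nodes
Sum: 8

8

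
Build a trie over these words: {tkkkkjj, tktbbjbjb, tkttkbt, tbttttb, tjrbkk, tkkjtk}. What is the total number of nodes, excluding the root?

Insert word by word; a character creates a node only if that edge doesn't already exist:
  "tkkkkjj" → 7 new (t, k, k, k, k, j, j)
  "tktbbjbjb" → prefix "tk" already present; 7 new (t, b, b, j, b, j, b)
  "tkttkbt" → prefix "tkt" already present; 4 new (t, k, b, t)
  "tbttttb" → prefix "t" already present; 6 new (b, t, t, t, t, b)
  "tjrbkk" → prefix "t" already present; 5 new (j, r, b, k, k)
  "tkkjtk" → prefix "tkk" already present; 3 new (j, t, k)
Total nodes = 7 + 7 + 4 + 6 + 5 + 3 = 32

32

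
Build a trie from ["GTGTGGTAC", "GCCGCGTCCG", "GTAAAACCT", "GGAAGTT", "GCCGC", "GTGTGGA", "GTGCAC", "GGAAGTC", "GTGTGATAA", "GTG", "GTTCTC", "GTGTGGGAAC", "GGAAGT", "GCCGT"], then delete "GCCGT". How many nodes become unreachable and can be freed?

Walk "GCCGT" from the leaf back toward the root, removing each node that no remaining word uses.
The suffix "T" (1 node) is used only by "GCCGT"; the node for "GCCG" still has the child "C", so pruning stops there.
Nodes removed: 1

1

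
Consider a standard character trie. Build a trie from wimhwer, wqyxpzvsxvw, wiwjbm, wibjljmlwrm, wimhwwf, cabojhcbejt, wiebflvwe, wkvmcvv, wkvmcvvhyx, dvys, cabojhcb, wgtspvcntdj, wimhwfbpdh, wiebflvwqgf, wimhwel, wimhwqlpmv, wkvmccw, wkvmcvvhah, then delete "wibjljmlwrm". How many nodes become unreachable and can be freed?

9

Walk "wibjljmlwrm" from the leaf back toward the root, removing each node that no remaining word uses.
The suffix "bjljmlwrm" (9 nodes) is used only by "wibjljmlwrm"; the node for "wi" still has the child "m", so pruning stops there.
Nodes removed: 9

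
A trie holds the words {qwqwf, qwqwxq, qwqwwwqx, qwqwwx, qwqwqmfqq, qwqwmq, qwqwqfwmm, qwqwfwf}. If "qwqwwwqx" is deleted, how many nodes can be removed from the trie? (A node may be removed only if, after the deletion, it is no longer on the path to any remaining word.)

After clearing the end-marker at "qwqwwwqx", prune upward until reaching a node still needed by another word.
The suffix "wqx" (3 nodes) is used only by "qwqwwwqx"; the node for "qwqww" still has the child "x", so pruning stops there.
Nodes removed: 3

3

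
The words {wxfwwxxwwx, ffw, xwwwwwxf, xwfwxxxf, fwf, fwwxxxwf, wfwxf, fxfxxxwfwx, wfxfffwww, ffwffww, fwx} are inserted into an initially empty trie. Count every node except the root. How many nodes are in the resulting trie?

For each word, the new-node count is its length minus the longest prefix already in the trie:
  "wxfwwxxwwx" → 10 new (w, x, f, w, w, x, x, w, w, x)
  "ffw" → 3 new (f, f, w)
  "xwwwwwxf" → 8 new (x, w, w, w, w, w, x, f)
  "xwfwxxxf" → prefix "xw" already present; 6 new (f, w, x, x, x, f)
  "fwf" → prefix "f" already present; 2 new (w, f)
  "fwwxxxwf" → prefix "fw" already present; 6 new (w, x, x, x, w, f)
  "wfwxf" → prefix "w" already present; 4 new (f, w, x, f)
  "fxfxxxwfwx" → prefix "f" already present; 9 new (x, f, x, x, x, w, f, w, x)
  "wfxfffwww" → prefix "wf" already present; 7 new (x, f, f, f, w, w, w)
  "ffwffww" → prefix "ffw" already present; 4 new (f, f, w, w)
  "fwx" → prefix "fw" already present; 1 new (x)
Total nodes = 10 + 3 + 8 + 6 + 2 + 6 + 4 + 9 + 7 + 4 + 1 = 60

60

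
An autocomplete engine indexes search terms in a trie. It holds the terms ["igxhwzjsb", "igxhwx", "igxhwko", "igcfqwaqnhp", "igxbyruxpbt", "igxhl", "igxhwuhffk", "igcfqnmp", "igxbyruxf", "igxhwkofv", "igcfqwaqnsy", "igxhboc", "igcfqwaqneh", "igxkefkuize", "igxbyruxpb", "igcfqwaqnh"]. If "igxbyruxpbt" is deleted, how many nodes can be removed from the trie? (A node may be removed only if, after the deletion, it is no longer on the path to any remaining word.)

1

Walk "igxbyruxpbt" from the leaf back toward the root, removing each node that no remaining word uses.
The suffix "t" (1 node) is used only by "igxbyruxpbt"; "igxbyruxpb" is itself a stored word, so pruning stops there.
Nodes removed: 1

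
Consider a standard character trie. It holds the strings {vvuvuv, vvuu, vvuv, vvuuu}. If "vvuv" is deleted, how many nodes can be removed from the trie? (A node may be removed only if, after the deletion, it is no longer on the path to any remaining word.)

A node on "vvuv"'s path can go only if nothing else ends at it or branches off below it.
Every node on "vvuv" is still needed (e.g. by "vvuvuv"), so nothing is freed.
Nodes removed: 0

0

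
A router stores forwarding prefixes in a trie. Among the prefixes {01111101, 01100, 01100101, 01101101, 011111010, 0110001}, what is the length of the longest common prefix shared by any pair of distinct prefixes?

8

The deepest shared node is where two words last agree before diverging.
e.g. "01111101" and "011111010" share the prefix "01111101" of length 8; no pair shares a longer one.
Longest shared-prefix length: 8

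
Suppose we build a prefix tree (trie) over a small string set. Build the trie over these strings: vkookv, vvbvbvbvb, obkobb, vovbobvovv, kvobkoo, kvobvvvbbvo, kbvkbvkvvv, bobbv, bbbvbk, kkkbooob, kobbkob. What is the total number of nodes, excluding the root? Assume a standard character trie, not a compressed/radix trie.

Count nodes per top-level branch (shared prefixes stored once):
  'b'-branch (bbbvbk, bobbv): 10 nodes
  'k'-branch (kbvkbvkvvv, kkkbooob, kobbkob, kvobkoo, kvobvvvbbvo): 36 nodes
  'o'-branch (obkobb): 6 nodes
  'v'-branch (vkookv, vovbobvovv, vvbvbvbvb): 23 nodes
Sum: 75

75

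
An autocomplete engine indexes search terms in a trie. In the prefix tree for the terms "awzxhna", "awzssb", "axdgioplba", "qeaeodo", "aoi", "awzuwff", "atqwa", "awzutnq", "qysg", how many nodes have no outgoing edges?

9

A leaf is a node with no children — equivalently, the end of a word that is not a proper prefix of any other stored word.
Those words: "aoi", "atqwa", "awzssb", "awzutnq", "awzuwff", "awzxhna", "axdgioplba", "qeaeodo", "qysg"
Leaf count: 9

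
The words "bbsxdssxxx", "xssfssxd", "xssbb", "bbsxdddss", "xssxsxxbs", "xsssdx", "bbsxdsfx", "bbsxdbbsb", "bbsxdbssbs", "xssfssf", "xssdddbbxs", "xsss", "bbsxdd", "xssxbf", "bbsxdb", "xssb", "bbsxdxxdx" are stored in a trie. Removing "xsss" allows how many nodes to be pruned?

0

Walk "xsss" from the leaf back toward the root, removing each node that no remaining word uses.
Every node on "xsss" is still needed (e.g. by "xsssdx"), so nothing is freed.
Nodes removed: 0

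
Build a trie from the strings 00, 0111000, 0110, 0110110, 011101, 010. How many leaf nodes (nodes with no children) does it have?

Leaves are exactly the stored words that no other stored word extends.
Those words: "00", "010", "0110110", "0111000", "011101"
Leaf count: 5

5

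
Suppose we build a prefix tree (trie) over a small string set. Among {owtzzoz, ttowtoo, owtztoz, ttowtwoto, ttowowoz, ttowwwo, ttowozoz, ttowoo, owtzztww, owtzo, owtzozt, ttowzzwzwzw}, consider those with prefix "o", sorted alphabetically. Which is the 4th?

owtzzoz

Filter for "o…" and sort: "owtzo", "owtzozt", "owtztoz", "owtzzoz", "owtzztww"
The 4th is owtzzoz.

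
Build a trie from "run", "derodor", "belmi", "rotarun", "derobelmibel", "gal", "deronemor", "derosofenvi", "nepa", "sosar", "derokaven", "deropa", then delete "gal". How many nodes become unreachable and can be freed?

3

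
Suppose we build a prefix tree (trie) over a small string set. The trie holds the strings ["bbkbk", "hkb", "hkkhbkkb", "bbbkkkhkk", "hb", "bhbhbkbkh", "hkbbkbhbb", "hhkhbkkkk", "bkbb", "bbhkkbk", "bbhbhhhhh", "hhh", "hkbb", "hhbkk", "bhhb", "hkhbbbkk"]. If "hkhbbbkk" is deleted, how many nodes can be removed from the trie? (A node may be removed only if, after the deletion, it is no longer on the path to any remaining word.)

6

Walk "hkhbbbkk" from the leaf back toward the root, removing each node that no remaining word uses.
The suffix "hbbbkk" (6 nodes) is used only by "hkhbbbkk"; the node for "hk" still has the child "b", so pruning stops there.
Nodes removed: 6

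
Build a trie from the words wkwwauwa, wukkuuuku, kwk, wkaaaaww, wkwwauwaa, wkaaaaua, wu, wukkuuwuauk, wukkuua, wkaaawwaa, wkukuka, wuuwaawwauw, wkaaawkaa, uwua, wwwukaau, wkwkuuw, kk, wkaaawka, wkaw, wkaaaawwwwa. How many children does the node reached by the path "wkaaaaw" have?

1

Follow the path "wkaaaaw" to its node, then look at its outgoing edges.
Distinct next characters after "wkaaaaw": w.
That node has 1 child edge.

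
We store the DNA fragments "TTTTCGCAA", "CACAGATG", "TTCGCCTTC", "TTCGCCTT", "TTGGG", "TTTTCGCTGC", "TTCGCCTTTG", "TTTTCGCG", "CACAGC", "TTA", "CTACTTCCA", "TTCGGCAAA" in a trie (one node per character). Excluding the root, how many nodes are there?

48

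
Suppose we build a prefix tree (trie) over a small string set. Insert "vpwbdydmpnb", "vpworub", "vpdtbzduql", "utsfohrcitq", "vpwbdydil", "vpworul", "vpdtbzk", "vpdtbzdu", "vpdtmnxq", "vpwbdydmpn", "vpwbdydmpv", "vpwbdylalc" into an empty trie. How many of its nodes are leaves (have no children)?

10

A leaf is a node with no children — equivalently, the end of a word that is not a proper prefix of any other stored word.
Those words: "utsfohrcitq", "vpdtbzduql", "vpdtbzk", "vpdtmnxq", "vpwbdydil", "vpwbdydmpnb", "vpwbdydmpv", "vpwbdylalc", "vpworub", "vpworul"
Leaf count: 10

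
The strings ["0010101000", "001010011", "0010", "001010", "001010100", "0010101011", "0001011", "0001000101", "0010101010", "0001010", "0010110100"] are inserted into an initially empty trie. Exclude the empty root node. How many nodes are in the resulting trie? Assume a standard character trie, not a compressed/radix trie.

32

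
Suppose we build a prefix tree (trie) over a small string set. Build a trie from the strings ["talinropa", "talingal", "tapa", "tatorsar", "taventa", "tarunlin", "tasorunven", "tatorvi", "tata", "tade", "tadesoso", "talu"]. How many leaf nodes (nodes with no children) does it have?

11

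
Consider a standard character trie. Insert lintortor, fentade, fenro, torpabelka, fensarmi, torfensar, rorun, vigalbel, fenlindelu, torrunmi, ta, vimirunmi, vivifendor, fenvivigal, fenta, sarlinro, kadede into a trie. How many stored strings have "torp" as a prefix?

1

Walk to "torp"; the words in its subtree are exactly those with that prefix.
Words under "torp": torpabelka
Count: 1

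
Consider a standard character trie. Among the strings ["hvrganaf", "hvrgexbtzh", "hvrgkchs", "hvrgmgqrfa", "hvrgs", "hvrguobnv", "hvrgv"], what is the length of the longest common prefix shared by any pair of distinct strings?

4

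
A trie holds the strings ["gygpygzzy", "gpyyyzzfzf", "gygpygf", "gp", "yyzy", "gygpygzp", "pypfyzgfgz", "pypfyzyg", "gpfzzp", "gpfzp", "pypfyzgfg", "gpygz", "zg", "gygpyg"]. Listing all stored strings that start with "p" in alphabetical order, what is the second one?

Words with prefix "p", in lexicographic order: "pypfyzgfg", "pypfyzgfgz", "pypfyzyg"
The 2nd is pypfyzgfgz.

pypfyzgfgz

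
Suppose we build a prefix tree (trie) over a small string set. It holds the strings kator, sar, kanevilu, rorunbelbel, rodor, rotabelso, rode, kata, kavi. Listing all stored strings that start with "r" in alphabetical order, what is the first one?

Words with prefix "r", in lexicographic order: "rode", "rodor", "rorunbelbel", "rotabelso"
The 1st is rode.

rode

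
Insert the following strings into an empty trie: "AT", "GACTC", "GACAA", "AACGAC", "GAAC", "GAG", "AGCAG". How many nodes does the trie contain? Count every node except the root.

21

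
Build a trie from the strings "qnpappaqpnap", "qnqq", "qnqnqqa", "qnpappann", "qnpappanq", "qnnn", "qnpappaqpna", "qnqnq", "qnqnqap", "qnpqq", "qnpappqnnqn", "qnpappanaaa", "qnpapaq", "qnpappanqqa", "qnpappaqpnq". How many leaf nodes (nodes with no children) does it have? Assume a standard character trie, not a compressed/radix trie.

12

A leaf is a node with no children — equivalently, the end of a word that is not a proper prefix of any other stored word.
Those words: "qnnn", "qnpapaq", "qnpappanaaa", "qnpappann", "qnpappanqqa", "qnpappaqpnap", "qnpappaqpnq", "qnpappqnnqn", "qnpqq", "qnqnqap", "qnqnqqa", "qnqq"
Leaf count: 12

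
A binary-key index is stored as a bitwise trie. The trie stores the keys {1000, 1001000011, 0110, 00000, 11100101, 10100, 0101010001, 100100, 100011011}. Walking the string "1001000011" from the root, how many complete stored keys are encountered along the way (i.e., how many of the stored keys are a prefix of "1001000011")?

2

Check each prefix of "1001000011" against the stored set — each match is an end-marker on the path.
Prefixes of the query that are stored words: "100100", "1001000011"
Count: 2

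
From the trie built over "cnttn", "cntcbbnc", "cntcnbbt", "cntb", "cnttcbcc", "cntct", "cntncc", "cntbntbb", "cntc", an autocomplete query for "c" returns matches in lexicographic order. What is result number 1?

cntb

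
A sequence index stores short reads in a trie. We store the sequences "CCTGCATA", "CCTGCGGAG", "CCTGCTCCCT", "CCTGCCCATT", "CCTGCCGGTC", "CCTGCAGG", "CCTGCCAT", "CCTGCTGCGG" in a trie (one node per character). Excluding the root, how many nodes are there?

Trace insertions, counting only characters that open a new branch:
  "CCTGCATA" → 8 new (C, C, T, G, C, A, T, A)
  "CCTGCGGAG" → prefix "CCTGC" already present; 4 new (G, G, A, G)
  "CCTGCTCCCT" → prefix "CCTGC" already present; 5 new (T, C, C, C, T)
  "CCTGCCCATT" → prefix "CCTGC" already present; 5 new (C, C, A, T, T)
  "CCTGCCGGTC" → prefix "CCTGCC" already present; 4 new (G, G, T, C)
  "CCTGCAGG" → prefix "CCTGCA" already present; 2 new (G, G)
  "CCTGCCAT" → prefix "CCTGCC" already present; 2 new (A, T)
  "CCTGCTGCGG" → prefix "CCTGCT" already present; 4 new (G, C, G, G)
Total nodes = 8 + 4 + 5 + 5 + 4 + 2 + 2 + 4 = 34

34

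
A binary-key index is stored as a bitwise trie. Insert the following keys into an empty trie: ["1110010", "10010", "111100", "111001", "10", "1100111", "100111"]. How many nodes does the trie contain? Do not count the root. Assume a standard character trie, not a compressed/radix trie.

Count nodes per top-level branch (shared prefixes stored once):
  '1'-branch (10, 10010, 100111, 1100111, 111001, 1110010, 111100): 21 nodes
Sum: 21

21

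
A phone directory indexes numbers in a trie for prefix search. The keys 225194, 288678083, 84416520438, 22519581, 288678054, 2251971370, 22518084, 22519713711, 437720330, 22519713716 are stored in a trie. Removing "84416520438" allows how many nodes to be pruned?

Walk "84416520438" from the leaf back toward the root, removing each node that no remaining word uses.
No other word shares any prefix with "84416520438", so all 11 of its nodes go.
Nodes removed: 11

11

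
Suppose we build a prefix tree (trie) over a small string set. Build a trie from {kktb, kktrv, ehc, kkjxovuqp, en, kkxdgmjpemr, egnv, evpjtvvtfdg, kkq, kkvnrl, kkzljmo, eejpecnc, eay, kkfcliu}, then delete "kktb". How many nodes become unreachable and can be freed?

After clearing the end-marker at "kktb", prune upward until reaching a node still needed by another word.
The suffix "b" (1 node) is used only by "kktb"; the node for "kkt" still has the child "r", so pruning stops there.
Nodes removed: 1

1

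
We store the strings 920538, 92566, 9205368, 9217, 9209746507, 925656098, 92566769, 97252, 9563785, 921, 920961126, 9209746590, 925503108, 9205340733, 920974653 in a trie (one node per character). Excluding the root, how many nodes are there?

57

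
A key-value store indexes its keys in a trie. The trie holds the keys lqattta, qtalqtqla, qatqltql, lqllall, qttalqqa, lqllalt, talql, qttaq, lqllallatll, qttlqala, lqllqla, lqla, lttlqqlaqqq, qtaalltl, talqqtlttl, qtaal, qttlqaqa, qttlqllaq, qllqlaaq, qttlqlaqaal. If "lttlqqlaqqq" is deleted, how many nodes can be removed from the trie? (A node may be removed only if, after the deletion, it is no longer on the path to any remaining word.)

A node on "lttlqqlaqqq"'s path can go only if nothing else ends at it or branches off below it.
The suffix "ttlqqlaqqq" (10 nodes) is used only by "lttlqqlaqqq"; the node for "l" still has the child "q", so pruning stops there.
Nodes removed: 10

10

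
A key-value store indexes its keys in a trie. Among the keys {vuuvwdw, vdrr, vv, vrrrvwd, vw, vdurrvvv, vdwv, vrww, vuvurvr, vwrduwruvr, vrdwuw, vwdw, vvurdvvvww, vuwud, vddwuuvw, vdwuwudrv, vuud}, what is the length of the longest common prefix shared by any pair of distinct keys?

The deepest shared node is where two words last agree before diverging.
"vdwuwudrv" and "vdwv" agree on "vdw" (3 characters) before diverging; nothing deeper is shared.
Longest shared-prefix length: 3

3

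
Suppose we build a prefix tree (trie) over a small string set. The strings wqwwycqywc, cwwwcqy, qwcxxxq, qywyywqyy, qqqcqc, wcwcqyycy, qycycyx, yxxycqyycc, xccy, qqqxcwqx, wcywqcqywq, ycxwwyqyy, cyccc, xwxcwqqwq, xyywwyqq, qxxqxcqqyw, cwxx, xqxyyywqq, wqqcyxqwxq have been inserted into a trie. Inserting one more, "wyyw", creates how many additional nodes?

Walking "wyyw" from the root, the first 1 characters ("w") follow existing edges; "y" is the first miss.
New nodes needed: |"wyyw"| − 1 = 4 − 1 = 3.

3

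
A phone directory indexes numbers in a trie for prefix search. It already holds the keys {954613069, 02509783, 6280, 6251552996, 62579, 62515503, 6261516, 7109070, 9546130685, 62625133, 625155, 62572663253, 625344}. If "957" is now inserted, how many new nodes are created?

1

Walking "957" from the root, the first 2 characters ("95") follow existing edges; "7" is the first miss.
Each of the 1 remaining characters creates one node.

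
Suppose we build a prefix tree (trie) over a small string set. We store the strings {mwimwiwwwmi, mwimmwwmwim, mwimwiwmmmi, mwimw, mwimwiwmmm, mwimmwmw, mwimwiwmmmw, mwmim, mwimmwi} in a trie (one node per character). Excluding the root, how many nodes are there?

29

Insert word by word; a character creates a node only if that edge doesn't already exist:
  "mwimwiwwwmi" → 11 new (m, w, i, m, w, i, w, w, w, m, i)
  "mwimmwwmwim" → prefix "mwim" already present; 7 new (m, w, w, m, w, i, m)
  "mwimwiwmmmi" → prefix "mwimwiw" already present; 4 new (m, m, m, i)
  "mwimw" → prefix "mwimw" already present; 0 new (none)
  "mwimwiwmmm" → prefix "mwimwiwmmm" already present; 0 new (none)
  "mwimmwmw" → prefix "mwimmw" already present; 2 new (m, w)
  "mwimwiwmmmw" → prefix "mwimwiwmmm" already present; 1 new (w)
  "mwmim" → prefix "mw" already present; 3 new (m, i, m)
  "mwimmwi" → prefix "mwimmw" already present; 1 new (i)
Total nodes = 11 + 7 + 4 + 0 + 0 + 2 + 1 + 3 + 1 = 29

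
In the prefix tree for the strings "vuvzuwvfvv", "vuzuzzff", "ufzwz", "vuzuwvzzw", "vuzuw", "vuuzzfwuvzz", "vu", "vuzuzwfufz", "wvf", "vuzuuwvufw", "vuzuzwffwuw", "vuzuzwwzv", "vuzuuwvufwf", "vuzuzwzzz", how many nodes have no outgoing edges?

A leaf is a node with no children — equivalently, the end of a word that is not a proper prefix of any other stored word.
Those words: "ufzwz", "vuuzzfwuvzz", "vuvzuwvfvv", "vuzuuwvufwf", "vuzuwvzzw", "vuzuzwffwuw", "vuzuzwfufz", "vuzuzwwzv", "vuzuzwzzz", "vuzuzzff", "wvf"
Leaf count: 11

11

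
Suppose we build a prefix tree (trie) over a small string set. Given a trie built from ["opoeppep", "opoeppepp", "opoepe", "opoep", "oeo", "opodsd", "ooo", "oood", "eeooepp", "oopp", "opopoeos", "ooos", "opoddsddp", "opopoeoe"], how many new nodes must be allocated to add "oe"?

Every character of "oe" already lies on an existing path (it is a prefix of some stored word).
No new nodes are needed: 0.

0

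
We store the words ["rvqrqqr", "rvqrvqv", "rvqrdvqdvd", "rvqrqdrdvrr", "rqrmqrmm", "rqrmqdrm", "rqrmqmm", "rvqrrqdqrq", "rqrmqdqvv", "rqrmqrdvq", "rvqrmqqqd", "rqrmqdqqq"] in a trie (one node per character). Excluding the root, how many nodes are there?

Count nodes per top-level branch (shared prefixes stored once):
  'r'-branch (rqrmqdqqq, rqrmqdqvv, rqrmqdrm, rqrmqmm, rqrmqrdvq, rqrmqrmm, rvqrdvqdvd, rvqrmqqqd, rvqrqdrdvrr, rvqrqqr, rvqrrqdqrq, rvqrvqv): 53 nodes
Sum: 53

53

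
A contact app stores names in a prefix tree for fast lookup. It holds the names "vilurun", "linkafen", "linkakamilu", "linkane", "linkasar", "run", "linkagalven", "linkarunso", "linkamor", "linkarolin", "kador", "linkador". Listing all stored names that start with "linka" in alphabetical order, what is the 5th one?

linkamor

DFS of the "linka" subtree visits, in order: "linkador", "linkafen", "linkagalven", "linkakamilu", "linkamor", "linkane", "linkarolin", "linkarunso", "linkasar"
The 5th is linkamor.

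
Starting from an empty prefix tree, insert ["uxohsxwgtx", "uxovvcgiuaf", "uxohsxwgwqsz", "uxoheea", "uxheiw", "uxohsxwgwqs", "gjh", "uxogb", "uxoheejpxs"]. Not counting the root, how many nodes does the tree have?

Insert word by word; a character creates a node only if that edge doesn't already exist:
  "uxohsxwgtx" → 10 new (u, x, o, h, s, x, w, g, t, x)
  "uxovvcgiuaf" → prefix "uxo" already present; 8 new (v, v, c, g, i, u, a, f)
  "uxohsxwgwqsz" → prefix "uxohsxwg" already present; 4 new (w, q, s, z)
  "uxoheea" → prefix "uxoh" already present; 3 new (e, e, a)
  "uxheiw" → prefix "ux" already present; 4 new (h, e, i, w)
  "uxohsxwgwqs" → prefix "uxohsxwgwqs" already present; 0 new (none)
  "gjh" → 3 new (g, j, h)
  "uxogb" → prefix "uxo" already present; 2 new (g, b)
  "uxoheejpxs" → prefix "uxohee" already present; 4 new (j, p, x, s)
Total nodes = 10 + 8 + 4 + 3 + 4 + 0 + 3 + 2 + 4 = 38

38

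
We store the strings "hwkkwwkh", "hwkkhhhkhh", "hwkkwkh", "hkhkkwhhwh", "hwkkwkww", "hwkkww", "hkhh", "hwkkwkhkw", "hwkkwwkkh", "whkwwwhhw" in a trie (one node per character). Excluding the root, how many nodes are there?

41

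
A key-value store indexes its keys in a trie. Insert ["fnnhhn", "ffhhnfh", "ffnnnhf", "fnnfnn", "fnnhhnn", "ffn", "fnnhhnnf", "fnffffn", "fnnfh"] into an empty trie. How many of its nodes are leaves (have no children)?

6

A leaf is a node with no children — equivalently, the end of a word that is not a proper prefix of any other stored word.
Those words: "ffhhnfh", "ffnnnhf", "fnffffn", "fnnfh", "fnnfnn", "fnnhhnnf"
Leaf count: 6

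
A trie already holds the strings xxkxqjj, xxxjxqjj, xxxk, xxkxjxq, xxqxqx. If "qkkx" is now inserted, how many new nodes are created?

No existing word starts with "q", so every character of "qkkx" needs a new node.
4 − 0 = 4 new nodes.

4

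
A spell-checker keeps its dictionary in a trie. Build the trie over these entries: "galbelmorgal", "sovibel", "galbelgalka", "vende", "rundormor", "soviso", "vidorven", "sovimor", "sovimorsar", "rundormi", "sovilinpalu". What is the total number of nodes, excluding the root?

61

Trace insertions, counting only characters that open a new branch:
  "galbelmorgal" → 12 new (g, a, l, b, e, l, m, o, r, g, a, l)
  "sovibel" → 7 new (s, o, v, i, b, e, l)
  "galbelgalka" → prefix "galbel" already present; 5 new (g, a, l, k, a)
  "vende" → 5 new (v, e, n, d, e)
  "rundormor" → 9 new (r, u, n, d, o, r, m, o, r)
  "soviso" → prefix "sovi" already present; 2 new (s, o)
  "vidorven" → prefix "v" already present; 7 new (i, d, o, r, v, e, n)
  "sovimor" → prefix "sovi" already present; 3 new (m, o, r)
  "sovimorsar" → prefix "sovimor" already present; 3 new (s, a, r)
  "rundormi" → prefix "rundorm" already present; 1 new (i)
  "sovilinpalu" → prefix "sovi" already present; 7 new (l, i, n, p, a, l, u)
Total nodes = 12 + 7 + 5 + 5 + 9 + 2 + 7 + 3 + 3 + 1 + 7 = 61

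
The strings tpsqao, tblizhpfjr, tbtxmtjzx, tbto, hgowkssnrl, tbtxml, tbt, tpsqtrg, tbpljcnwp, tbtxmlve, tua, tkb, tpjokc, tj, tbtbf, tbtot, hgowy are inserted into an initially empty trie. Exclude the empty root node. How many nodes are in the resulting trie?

Insert word by word; a character creates a node only if that edge doesn't already exist:
  "tpsqao" → 6 new (t, p, s, q, a, o)
  "tblizhpfjr" → prefix "t" already present; 9 new (b, l, i, z, h, p, f, j, r)
  "tbtxmtjzx" → prefix "tb" already present; 7 new (t, x, m, t, j, z, x)
  "tbto" → prefix "tbt" already present; 1 new (o)
  "hgowkssnrl" → 10 new (h, g, o, w, k, s, s, n, r, l)
  "tbtxml" → prefix "tbtxm" already present; 1 new (l)
  "tbt" → prefix "tbt" already present; 0 new (none)
  "tpsqtrg" → prefix "tpsq" already present; 3 new (t, r, g)
  "tbpljcnwp" → prefix "tb" already present; 7 new (p, l, j, c, n, w, p)
  "tbtxmlve" → prefix "tbtxml" already present; 2 new (v, e)
  "tua" → prefix "t" already present; 2 new (u, a)
  "tkb" → prefix "t" already present; 2 new (k, b)
  "tpjokc" → prefix "tp" already present; 4 new (j, o, k, c)
  "tj" → prefix "t" already present; 1 new (j)
  "tbtbf" → prefix "tbt" already present; 2 new (b, f)
  "tbtot" → prefix "tbto" already present; 1 new (t)
  "hgowy" → prefix "hgow" already present; 1 new (y)
Total nodes = 6 + 9 + 7 + 1 + 10 + 1 + 0 + 3 + 7 + 2 + 2 + 2 + 4 + 1 + 2 + 1 + 1 = 59

59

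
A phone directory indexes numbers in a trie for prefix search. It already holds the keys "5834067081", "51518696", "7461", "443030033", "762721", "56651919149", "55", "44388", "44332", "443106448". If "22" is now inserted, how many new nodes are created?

2

Nothing in the trie begins with "2"; the whole of "22" is new.
2 − 0 = 2 new nodes.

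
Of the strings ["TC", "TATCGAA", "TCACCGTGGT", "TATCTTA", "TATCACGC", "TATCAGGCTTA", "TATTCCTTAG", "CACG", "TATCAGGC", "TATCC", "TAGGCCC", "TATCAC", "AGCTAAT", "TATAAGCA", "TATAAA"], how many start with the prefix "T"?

Traverse to the node for "T", then collect every word in that subtree.
Words under "T": TAGGCCC, TATAAA, TATAAGCA, TATCAC, TATCACGC, TATCAGGC, TATCAGGCTTA, TATCC, TATCGAA, TATCTTA, TATTCCTTAG, TC, TCACCGTGGT
Count: 13

13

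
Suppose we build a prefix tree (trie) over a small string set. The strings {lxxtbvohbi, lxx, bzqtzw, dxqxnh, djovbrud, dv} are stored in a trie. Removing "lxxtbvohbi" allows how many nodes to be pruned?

7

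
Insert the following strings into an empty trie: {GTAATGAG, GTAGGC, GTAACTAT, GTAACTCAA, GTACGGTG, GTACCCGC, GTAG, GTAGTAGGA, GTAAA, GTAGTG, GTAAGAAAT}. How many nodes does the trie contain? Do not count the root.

For each word, the new-node count is its length minus the longest prefix already in the trie:
  "GTAATGAG" → 8 new (G, T, A, A, T, G, A, G)
  "GTAGGC" → prefix "GTA" already present; 3 new (G, G, C)
  "GTAACTAT" → prefix "GTAA" already present; 4 new (C, T, A, T)
  "GTAACTCAA" → prefix "GTAACT" already present; 3 new (C, A, A)
  "GTACGGTG" → prefix "GTA" already present; 5 new (C, G, G, T, G)
  "GTACCCGC" → prefix "GTAC" already present; 4 new (C, C, G, C)
  "GTAG" → prefix "GTAG" already present; 0 new (none)
  "GTAGTAGGA" → prefix "GTAG" already present; 5 new (T, A, G, G, A)
  "GTAAA" → prefix "GTAA" already present; 1 new (A)
  "GTAGTG" → prefix "GTAGT" already present; 1 new (G)
  "GTAAGAAAT" → prefix "GTAA" already present; 5 new (G, A, A, A, T)
Total nodes = 8 + 3 + 4 + 3 + 5 + 4 + 0 + 5 + 1 + 1 + 5 = 39

39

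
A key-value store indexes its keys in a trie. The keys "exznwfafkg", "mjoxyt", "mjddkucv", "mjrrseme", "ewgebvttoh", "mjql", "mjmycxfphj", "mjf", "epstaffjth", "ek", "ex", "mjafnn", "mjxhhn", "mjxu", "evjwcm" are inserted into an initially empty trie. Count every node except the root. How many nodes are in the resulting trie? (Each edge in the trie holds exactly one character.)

Count nodes per top-level branch (shared prefixes stored once):
  'e'-branch (ek, epstaffjth, evjwcm, ewgebvttoh, ex, exznwfafkg): 34 nodes
  'm'-branch (mjafnn, mjddkucv, mjf, mjmycxfphj, mjoxyt, mjql, mjrrseme, mjxhhn, mjxu): 38 nodes
Sum: 72

72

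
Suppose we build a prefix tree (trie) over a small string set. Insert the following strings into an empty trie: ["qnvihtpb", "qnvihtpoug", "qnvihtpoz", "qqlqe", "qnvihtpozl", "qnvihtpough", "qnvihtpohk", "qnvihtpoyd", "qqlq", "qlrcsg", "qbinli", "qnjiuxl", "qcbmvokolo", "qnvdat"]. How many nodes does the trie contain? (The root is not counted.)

Count nodes per top-level branch (shared prefixes stored once):
  'q'-branch (qbinli, qcbmvokolo, qlrcsg, qnjiuxl, qnvdat, qnvihtpb, qnvihtpohk, qnvihtpoug, qnvihtpough, qnvihtpoyd, qnvihtpoz, qnvihtpozl, qqlq, qqlqe): 49 nodes
Sum: 49

49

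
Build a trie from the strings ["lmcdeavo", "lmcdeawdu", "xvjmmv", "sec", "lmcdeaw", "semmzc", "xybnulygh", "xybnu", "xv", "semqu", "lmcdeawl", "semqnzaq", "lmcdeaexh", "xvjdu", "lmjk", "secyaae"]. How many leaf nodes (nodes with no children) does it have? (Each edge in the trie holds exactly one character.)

Leaves are exactly the stored words that no other stored word extends.
Those words: "lmcdeaexh", "lmcdeavo", "lmcdeawdu", "lmcdeawl", "lmjk", "secyaae", "semmzc", "semqnzaq", "semqu", "xvjdu", "xvjmmv", "xybnulygh"
Leaf count: 12

12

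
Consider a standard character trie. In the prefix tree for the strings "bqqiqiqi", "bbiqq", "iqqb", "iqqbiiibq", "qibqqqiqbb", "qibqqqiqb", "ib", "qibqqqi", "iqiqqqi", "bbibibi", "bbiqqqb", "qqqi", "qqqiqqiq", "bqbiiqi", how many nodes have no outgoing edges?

A leaf is a node with no children — equivalently, the end of a word that is not a proper prefix of any other stored word.
Those words: "bbibibi", "bbiqqqb", "bqbiiqi", "bqqiqiqi", "ib", "iqiqqqi", "iqqbiiibq", "qibqqqiqbb", "qqqiqqiq"
Leaf count: 9

9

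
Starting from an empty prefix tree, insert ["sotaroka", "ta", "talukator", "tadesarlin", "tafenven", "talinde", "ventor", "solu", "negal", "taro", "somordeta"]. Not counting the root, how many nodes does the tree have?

Count nodes per top-level branch (shared prefixes stored once):
  'n'-branch (negal): 5 nodes
  's'-branch (solu, somordeta, sotaroka): 17 nodes
  't'-branch (ta, tadesarlin, tafenven, talinde, talukator, taro): 29 nodes
  'v'-branch (ventor): 6 nodes
Sum: 57

57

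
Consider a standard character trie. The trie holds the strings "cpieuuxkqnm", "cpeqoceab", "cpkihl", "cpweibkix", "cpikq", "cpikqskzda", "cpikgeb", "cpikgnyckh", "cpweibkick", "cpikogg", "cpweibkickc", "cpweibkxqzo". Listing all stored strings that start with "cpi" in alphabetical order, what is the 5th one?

Filter for "cpi…" and sort: "cpieuuxkqnm", "cpikgeb", "cpikgnyckh", "cpikogg", "cpikq", "cpikqskzda"
Position 5: cpikq

cpikq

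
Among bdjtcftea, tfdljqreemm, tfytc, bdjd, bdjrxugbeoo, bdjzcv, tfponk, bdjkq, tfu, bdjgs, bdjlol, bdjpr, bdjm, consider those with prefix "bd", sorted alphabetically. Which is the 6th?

bdjpr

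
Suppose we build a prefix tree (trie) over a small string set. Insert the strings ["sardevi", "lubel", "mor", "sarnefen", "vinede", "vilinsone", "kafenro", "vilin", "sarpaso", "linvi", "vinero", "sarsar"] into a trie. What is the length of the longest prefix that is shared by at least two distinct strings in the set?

Equivalently: take the maximum, over all pairs, of their longest common prefix length.
"vilin" and "vilinsone" agree on "vilin" (5 characters) before diverging; nothing deeper is shared.
Longest shared-prefix length: 5

5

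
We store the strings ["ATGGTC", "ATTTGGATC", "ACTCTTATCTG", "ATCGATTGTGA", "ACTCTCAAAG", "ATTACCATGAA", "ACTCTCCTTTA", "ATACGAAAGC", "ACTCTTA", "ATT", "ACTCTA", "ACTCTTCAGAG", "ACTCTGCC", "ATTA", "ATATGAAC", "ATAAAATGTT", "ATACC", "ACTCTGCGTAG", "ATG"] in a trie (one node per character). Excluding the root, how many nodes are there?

Count nodes per top-level branch (shared prefixes stored once):
  'A'-branch (ACTCTA, ACTCTCAAAG, ACTCTCCTTTA, ACTCTGCC, ACTCTGCGTAG, ACTCTTA, ACTCTTATCTG, ACTCTTCAGAG, ATAAAATGTT, ATACC, ATACGAAAGC, ATATGAAC, ATCGATTGTGA, ATG, ATGGTC, ATT, ATTA, ATTACCATGAA, ATTTGGATC): 84 nodes
Sum: 84

84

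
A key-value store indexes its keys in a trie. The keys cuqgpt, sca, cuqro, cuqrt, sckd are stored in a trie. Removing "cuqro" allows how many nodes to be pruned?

A node on "cuqro"'s path can go only if nothing else ends at it or branches off below it.
The suffix "o" (1 node) is used only by "cuqro"; the node for "cuqr" still has the child "t", so pruning stops there.
Nodes removed: 1

1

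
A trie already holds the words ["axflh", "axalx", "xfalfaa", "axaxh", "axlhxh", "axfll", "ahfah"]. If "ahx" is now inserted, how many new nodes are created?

1

"ah" is already a path in the trie; the remaining "x" must be added.
So 3 − 2 = 1 new nodes.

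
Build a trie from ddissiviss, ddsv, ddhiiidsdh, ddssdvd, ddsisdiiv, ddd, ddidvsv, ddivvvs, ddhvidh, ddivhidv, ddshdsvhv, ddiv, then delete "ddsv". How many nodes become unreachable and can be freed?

A node on "ddsv"'s path can go only if nothing else ends at it or branches off below it.
The suffix "v" (1 node) is used only by "ddsv"; the node for "dds" still has the child "s", so pruning stops there.
Nodes removed: 1

1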